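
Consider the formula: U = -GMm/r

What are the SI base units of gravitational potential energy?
Units of each symbol in U = -GMm/r:
  G (gravitational constant): m³/(kg·s²)
  M (mass): kg
  m (mass): kg
  r (distance): m  → in the denominator, contributes 1/m
  The minus sign does not affect the units.

Multiplying the contributions: [m³/(kg·s²)] · [kg] · [kg] · [1/m]
Adding exponents of each base unit: kg: 1, m: 2, s: -2
SI base units of gravitational potential energy: kg·m²/s²

Answer: kg·m²/s²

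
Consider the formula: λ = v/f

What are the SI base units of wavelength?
Units of each symbol in λ = v/f:
  v (wave speed): m/s
  f (frequency): 1/s  → in the denominator, contributes s

Multiplying the contributions: [m/s] · [s]
Adding exponents of each base unit: m: 1
SI base units of wavelength: m

Answer: m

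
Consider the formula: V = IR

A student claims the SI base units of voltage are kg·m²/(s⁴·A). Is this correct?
Units of each symbol in V = IR:
  I (current): A
  R (resistance, in ohms): kg·m²/(s³·A²)

Multiplying the contributions: [A] · [kg·m²/(s³·A²)]
Adding exponents of each base unit: kg: 1, m: 2, s: -3, A: -1
SI base units of voltage: kg·m²/(s³·A)

The claimed units kg·m²/(s⁴·A) (exponents kg: 1, m: 2, s: -4, A: -1) do not match the derived units kg·m²/(s³·A) (exponents kg: 1, m: 2, s: -3, A: -1), so the claim is incorrect.

Answer: No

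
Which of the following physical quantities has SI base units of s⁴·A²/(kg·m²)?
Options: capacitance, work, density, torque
Checking the SI base units of each option:
  capacitance (C = Q/V): s⁴·A²/(kg·m²)  ✓ matches
  work (W = Fd): kg·m²/s²  ✗
  density (ρ = m/V): kg/m³  ✗
  torque (τ = Fr): kg·m²/s²  ✗

Only capacitance has units s⁴·A²/(kg·m²).

Answer: capacitance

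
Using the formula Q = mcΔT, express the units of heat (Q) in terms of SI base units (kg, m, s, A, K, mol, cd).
Units of each symbol in Q = mcΔT:
  m (mass): kg
  c (specific heat capacity, in J/(kg·K)): m²/(s²·K)
  ΔT (temperature change): K

Multiplying the contributions: [kg] · [m²/(s²·K)] · [K]
Adding exponents of each base unit: kg: 1, m: 2, s: -2
SI base units of heat: kg·m²/s²

Answer: kg·m²/s²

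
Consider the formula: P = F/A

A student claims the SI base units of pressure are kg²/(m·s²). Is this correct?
Units of each symbol in P = F/A:
  F (force): kg·m/s²
  A (area): m²  → in the denominator, contributes 1/m²

Multiplying the contributions: [kg·m/s²] · [1/m²]
Adding exponents of each base unit: kg: 1, m: -1, s: -2
SI base units of pressure: kg/(m·s²)

The claimed units kg²/(m·s²) (exponents kg: 2, m: -1, s: -2) do not match the derived units kg/(m·s²) (exponents kg: 1, m: -1, s: -2), so the claim is incorrect.

Answer: No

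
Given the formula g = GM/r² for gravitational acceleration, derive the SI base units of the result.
Units of each symbol in g = GM/r²:
  G (gravitational constant): m³/(kg·s²)
  M (mass): kg
  r (distance): m  → to the power 2 in the denominator, contributes 1/m²

Multiplying the contributions: [m³/(kg·s²)] · [kg] · [1/m²]
Adding exponents of each base unit: m: 1, s: -2
SI base units of gravitational acceleration: m/s²

Answer: m/s²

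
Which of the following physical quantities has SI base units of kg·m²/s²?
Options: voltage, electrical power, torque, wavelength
Checking the SI base units of each option:
  voltage (V = IR): kg·m²/(s³·A)  ✗
  electrical power (P = IV): kg·m²/s³  ✗
  torque (τ = Fr): kg·m²/s²  ✓ matches
  wavelength (λ = v/f): m  ✗

Only torque has units kg·m²/s².

Answer: torque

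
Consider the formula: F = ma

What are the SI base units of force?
Units of each symbol in F = ma:
  m (mass): kg
  a (acceleration): m/s²

Multiplying the contributions: [kg] · [m/s²]
Adding exponents of each base unit: kg: 1, m: 1, s: -2
SI base units of force: kg·m/s²

Answer: kg·m/s²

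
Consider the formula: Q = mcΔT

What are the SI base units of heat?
Units of each symbol in Q = mcΔT:
  m (mass): kg
  c (specific heat capacity, in J/(kg·K)): m²/(s²·K)
  ΔT (temperature change): K

Multiplying the contributions: [kg] · [m²/(s²·K)] · [K]
Adding exponents of each base unit: kg: 1, m: 2, s: -2
SI base units of heat: kg·m²/s²

Answer: kg·m²/s²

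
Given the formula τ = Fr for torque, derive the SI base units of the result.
Units of each symbol in τ = Fr:
  F (force): kg·m/s²
  r (lever arm): m

Multiplying the contributions: [kg·m/s²] · [m]
Adding exponents of each base unit: kg: 1, m: 2, s: -2
SI base units of torque: kg·m²/s²

Answer: kg·m²/s²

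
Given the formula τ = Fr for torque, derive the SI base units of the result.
Units of each symbol in τ = Fr:
  F (force): kg·m/s²
  r (lever arm): m

Multiplying the contributions: [kg·m/s²] · [m]
Adding exponents of each base unit: kg: 1, m: 2, s: -2
SI base units of torque: kg·m²/s²

Answer: kg·m²/s²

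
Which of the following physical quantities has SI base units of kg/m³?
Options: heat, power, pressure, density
Checking the SI base units of each option:
  heat (Q = mcΔT): kg·m²/s²  ✗
  power (P = W/t): kg·m²/s³  ✗
  pressure (P = F/A): kg/(m·s²)  ✗
  density (ρ = m/V): kg/m³  ✓ matches

Only density has units kg/m³.

Answer: density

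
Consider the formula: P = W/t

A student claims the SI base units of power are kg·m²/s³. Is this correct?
Units of each symbol in P = W/t:
  W (work): kg·m²/s²
  t (time): s  → in the denominator, contributes 1/s

Multiplying the contributions: [kg·m²/s²] · [1/s]
Adding exponents of each base unit: kg: 1, m: 2, s: -3
SI base units of power: kg·m²/s³

The claimed units kg·m²/s³ match the derived units, so the claim is correct.

Answer: Yes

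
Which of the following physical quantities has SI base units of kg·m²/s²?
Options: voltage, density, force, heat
Checking the SI base units of each option:
  voltage (V = IR): kg·m²/(s³·A)  ✗
  density (ρ = m/V): kg/m³  ✗
  force (F = ma): kg·m/s²  ✗
  heat (Q = mcΔT): kg·m²/s²  ✓ matches

Only heat has units kg·m²/s².

Answer: heat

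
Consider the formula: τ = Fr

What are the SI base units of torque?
Units of each symbol in τ = Fr:
  F (force): kg·m/s²
  r (lever arm): m

Multiplying the contributions: [kg·m/s²] · [m]
Adding exponents of each base unit: kg: 1, m: 2, s: -2
SI base units of torque: kg·m²/s²

Answer: kg·m²/s²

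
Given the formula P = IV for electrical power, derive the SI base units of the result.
Units of each symbol in P = IV:
  I (current): A
  V (voltage, in volts): kg·m²/(s³·A)

Multiplying the contributions: [A] · [kg·m²/(s³·A)]
Adding exponents of each base unit: kg: 1, m: 2, s: -3
SI base units of electrical power: kg·m²/s³

Answer: kg·m²/s³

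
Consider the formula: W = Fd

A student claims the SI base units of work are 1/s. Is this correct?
Units of each symbol in W = Fd:
  F (force): kg·m/s²
  d (displacement): m

Multiplying the contributions: [kg·m/s²] · [m]
Adding exponents of each base unit: kg: 1, m: 2, s: -2
SI base units of work: kg·m²/s²

The claimed units 1/s (exponents s: -1) do not match the derived units kg·m²/s² (exponents kg: 1, m: 2, s: -2), so the claim is incorrect.

Answer: No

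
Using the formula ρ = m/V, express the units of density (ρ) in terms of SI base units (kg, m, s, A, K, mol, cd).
Units of each symbol in ρ = m/V:
  m (mass): kg
  V (volume): m³  → in the denominator, contributes 1/m³

Multiplying the contributions: [kg] · [1/m³]
Adding exponents of each base unit: kg: 1, m: -3
SI base units of density: kg/m³

Answer: kg/m³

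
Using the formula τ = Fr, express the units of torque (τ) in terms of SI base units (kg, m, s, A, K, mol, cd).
Units of each symbol in τ = Fr:
  F (force): kg·m/s²
  r (lever arm): m

Multiplying the contributions: [kg·m/s²] · [m]
Adding exponents of each base unit: kg: 1, m: 2, s: -2
SI base units of torque: kg·m²/s²

Answer: kg·m²/s²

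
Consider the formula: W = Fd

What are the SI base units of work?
Units of each symbol in W = Fd:
  F (force): kg·m/s²
  d (displacement): m

Multiplying the contributions: [kg·m/s²] · [m]
Adding exponents of each base unit: kg: 1, m: 2, s: -2
SI base units of work: kg·m²/s²

Answer: kg·m²/s²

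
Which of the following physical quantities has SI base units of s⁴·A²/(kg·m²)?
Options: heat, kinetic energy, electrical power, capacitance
Checking the SI base units of each option:
  heat (Q = mcΔT): kg·m²/s²  ✗
  kinetic energy (E = ½mv²): kg·m²/s²  ✗
  electrical power (P = IV): kg·m²/s³  ✗
  capacitance (C = Q/V): s⁴·A²/(kg·m²)  ✓ matches

Only capacitance has units s⁴·A²/(kg·m²).

Answer: capacitance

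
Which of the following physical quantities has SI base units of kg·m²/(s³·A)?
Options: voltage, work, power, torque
Checking the SI base units of each option:
  voltage (V = IR): kg·m²/(s³·A)  ✓ matches
  work (W = Fd): kg·m²/s²  ✗
  power (P = W/t): kg·m²/s³  ✗
  torque (τ = Fr): kg·m²/s²  ✗

Only voltage has units kg·m²/(s³·A).

Answer: voltage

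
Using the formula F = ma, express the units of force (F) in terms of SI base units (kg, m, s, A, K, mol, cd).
Units of each symbol in F = ma:
  m (mass): kg
  a (acceleration): m/s²

Multiplying the contributions: [kg] · [m/s²]
Adding exponents of each base unit: kg: 1, m: 1, s: -2
SI base units of force: kg·m/s²

Answer: kg·m/s²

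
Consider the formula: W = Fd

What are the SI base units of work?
Units of each symbol in W = Fd:
  F (force): kg·m/s²
  d (displacement): m

Multiplying the contributions: [kg·m/s²] · [m]
Adding exponents of each base unit: kg: 1, m: 2, s: -2
SI base units of work: kg·m²/s²

Answer: kg·m²/s²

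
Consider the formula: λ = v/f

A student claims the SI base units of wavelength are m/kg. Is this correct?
Units of each symbol in λ = v/f:
  v (wave speed): m/s
  f (frequency): 1/s  → in the denominator, contributes s

Multiplying the contributions: [m/s] · [s]
Adding exponents of each base unit: m: 1
SI base units of wavelength: m

The claimed units m/kg (exponents kg: -1, m: 1) do not match the derived units m (exponents m: 1), so the claim is incorrect.

Answer: No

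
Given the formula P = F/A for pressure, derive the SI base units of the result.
Units of each symbol in P = F/A:
  F (force): kg·m/s²
  A (area): m²  → in the denominator, contributes 1/m²

Multiplying the contributions: [kg·m/s²] · [1/m²]
Adding exponents of each base unit: kg: 1, m: -1, s: -2
SI base units of pressure: kg/(m·s²)

Answer: kg/(m·s²)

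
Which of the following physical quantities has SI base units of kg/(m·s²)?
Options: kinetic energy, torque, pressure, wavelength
Checking the SI base units of each option:
  kinetic energy (E = ½mv²): kg·m²/s²  ✗
  torque (τ = Fr): kg·m²/s²  ✗
  pressure (P = F/A): kg/(m·s²)  ✓ matches
  wavelength (λ = v/f): m  ✗

Only pressure has units kg/(m·s²).

Answer: pressure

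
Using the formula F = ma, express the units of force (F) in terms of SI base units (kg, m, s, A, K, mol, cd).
Units of each symbol in F = ma:
  m (mass): kg
  a (acceleration): m/s²

Multiplying the contributions: [kg] · [m/s²]
Adding exponents of each base unit: kg: 1, m: 1, s: -2
SI base units of force: kg·m/s²

Answer: kg·m/s²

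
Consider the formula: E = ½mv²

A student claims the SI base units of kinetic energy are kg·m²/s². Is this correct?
Units of each symbol in E = ½mv²:
  m (mass): kg
  v (speed): m/s  → to the power 2, contributes m²/s²
  The factor ½ is dimensionless.

Multiplying the contributions: [kg] · [m²/s²]
Adding exponents of each base unit: kg: 1, m: 2, s: -2
SI base units of kinetic energy: kg·m²/s²

The claimed units kg·m²/s² match the derived units, so the claim is correct.

Answer: Yes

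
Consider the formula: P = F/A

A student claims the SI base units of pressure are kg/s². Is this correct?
Units of each symbol in P = F/A:
  F (force): kg·m/s²
  A (area): m²  → in the denominator, contributes 1/m²

Multiplying the contributions: [kg·m/s²] · [1/m²]
Adding exponents of each base unit: kg: 1, m: -1, s: -2
SI base units of pressure: kg/(m·s²)

The claimed units kg/s² (exponents kg: 1, s: -2) do not match the derived units kg/(m·s²) (exponents kg: 1, m: -1, s: -2), so the claim is incorrect.

Answer: No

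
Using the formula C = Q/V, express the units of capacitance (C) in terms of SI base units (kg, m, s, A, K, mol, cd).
Units of each symbol in C = Q/V:
  Q (charge, in coulombs): s·A
  V (voltage, in volts): kg·m²/(s³·A)  → in the denominator, contributes s³·A/(kg·m²)

Multiplying the contributions: [s·A] · [s³·A/(kg·m²)]
Adding exponents of each base unit: kg: -1, m: -2, s: 4, A: 2
SI base units of capacitance: s⁴·A²/(kg·m²)

Answer: s⁴·A²/(kg·m²)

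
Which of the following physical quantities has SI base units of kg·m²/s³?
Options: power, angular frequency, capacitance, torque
Checking the SI base units of each option:
  power (P = W/t): kg·m²/s³  ✓ matches
  angular frequency (ω = 2πf): 1/s  ✗
  capacitance (C = Q/V): s⁴·A²/(kg·m²)  ✗
  torque (τ = Fr): kg·m²/s²  ✗

Only power has units kg·m²/s³.

Answer: power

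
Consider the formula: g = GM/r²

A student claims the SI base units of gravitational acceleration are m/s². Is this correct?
Units of each symbol in g = GM/r²:
  G (gravitational constant): m³/(kg·s²)
  M (mass): kg
  r (distance): m  → to the power 2 in the denominator, contributes 1/m²

Multiplying the contributions: [m³/(kg·s²)] · [kg] · [1/m²]
Adding exponents of each base unit: m: 1, s: -2
SI base units of gravitational acceleration: m/s²

The claimed units m/s² match the derived units, so the claim is correct.

Answer: Yes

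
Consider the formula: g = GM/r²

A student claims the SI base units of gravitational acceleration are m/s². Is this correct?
Units of each symbol in g = GM/r²:
  G (gravitational constant): m³/(kg·s²)
  M (mass): kg
  r (distance): m  → to the power 2 in the denominator, contributes 1/m²

Multiplying the contributions: [m³/(kg·s²)] · [kg] · [1/m²]
Adding exponents of each base unit: m: 1, s: -2
SI base units of gravitational acceleration: m/s²

The claimed units m/s² match the derived units, so the claim is correct.

Answer: Yes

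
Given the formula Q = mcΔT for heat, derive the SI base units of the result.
Units of each symbol in Q = mcΔT:
  m (mass): kg
  c (specific heat capacity, in J/(kg·K)): m²/(s²·K)
  ΔT (temperature change): K

Multiplying the contributions: [kg] · [m²/(s²·K)] · [K]
Adding exponents of each base unit: kg: 1, m: 2, s: -2
SI base units of heat: kg·m²/s²

Answer: kg·m²/s²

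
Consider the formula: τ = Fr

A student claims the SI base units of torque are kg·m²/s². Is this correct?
Units of each symbol in τ = Fr:
  F (force): kg·m/s²
  r (lever arm): m

Multiplying the contributions: [kg·m/s²] · [m]
Adding exponents of each base unit: kg: 1, m: 2, s: -2
SI base units of torque: kg·m²/s²

The claimed units kg·m²/s² match the derived units, so the claim is correct.

Answer: Yes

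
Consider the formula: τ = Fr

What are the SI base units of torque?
Units of each symbol in τ = Fr:
  F (force): kg·m/s²
  r (lever arm): m

Multiplying the contributions: [kg·m/s²] · [m]
Adding exponents of each base unit: kg: 1, m: 2, s: -2
SI base units of torque: kg·m²/s²

Answer: kg·m²/s²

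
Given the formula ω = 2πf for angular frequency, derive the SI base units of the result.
Units of each symbol in ω = 2πf:
  f (frequency): 1/s
  The factor 2π is dimensionless.

Multiplying the contributions: [1/s]
Adding exponents of each base unit: s: -1
SI base units of angular frequency: 1/s

Answer: 1/s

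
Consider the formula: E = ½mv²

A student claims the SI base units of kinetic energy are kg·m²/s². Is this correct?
Units of each symbol in E = ½mv²:
  m (mass): kg
  v (speed): m/s  → to the power 2, contributes m²/s²
  The factor ½ is dimensionless.

Multiplying the contributions: [kg] · [m²/s²]
Adding exponents of each base unit: kg: 1, m: 2, s: -2
SI base units of kinetic energy: kg·m²/s²

The claimed units kg·m²/s² match the derived units, so the claim is correct.

Answer: Yes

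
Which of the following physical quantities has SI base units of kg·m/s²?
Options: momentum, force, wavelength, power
Checking the SI base units of each option:
  momentum (p = mv): kg·m/s  ✗
  force (F = ma): kg·m/s²  ✓ matches
  wavelength (λ = v/f): m  ✗
  power (P = W/t): kg·m²/s³  ✗

Only force has units kg·m/s².

Answer: force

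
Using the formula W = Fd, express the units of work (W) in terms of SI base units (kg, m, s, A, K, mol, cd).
Units of each symbol in W = Fd:
  F (force): kg·m/s²
  d (displacement): m

Multiplying the contributions: [kg·m/s²] · [m]
Adding exponents of each base unit: kg: 1, m: 2, s: -2
SI base units of work: kg·m²/s²

Answer: kg·m²/s²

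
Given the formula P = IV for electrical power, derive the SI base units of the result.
Units of each symbol in P = IV:
  I (current): A
  V (voltage, in volts): kg·m²/(s³·A)

Multiplying the contributions: [A] · [kg·m²/(s³·A)]
Adding exponents of each base unit: kg: 1, m: 2, s: -3
SI base units of electrical power: kg·m²/s³

Answer: kg·m²/s³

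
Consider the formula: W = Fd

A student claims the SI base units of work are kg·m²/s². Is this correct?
Units of each symbol in W = Fd:
  F (force): kg·m/s²
  d (displacement): m

Multiplying the contributions: [kg·m/s²] · [m]
Adding exponents of each base unit: kg: 1, m: 2, s: -2
SI base units of work: kg·m²/s²

The claimed units kg·m²/s² match the derived units, so the claim is correct.

Answer: Yes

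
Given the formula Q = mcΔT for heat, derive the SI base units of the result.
Units of each symbol in Q = mcΔT:
  m (mass): kg
  c (specific heat capacity, in J/(kg·K)): m²/(s²·K)
  ΔT (temperature change): K

Multiplying the contributions: [kg] · [m²/(s²·K)] · [K]
Adding exponents of each base unit: kg: 1, m: 2, s: -2
SI base units of heat: kg·m²/s²

Answer: kg·m²/s²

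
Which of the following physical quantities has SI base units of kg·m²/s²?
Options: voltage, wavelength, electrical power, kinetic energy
Checking the SI base units of each option:
  voltage (V = IR): kg·m²/(s³·A)  ✗
  wavelength (λ = v/f): m  ✗
  electrical power (P = IV): kg·m²/s³  ✗
  kinetic energy (E = ½mv²): kg·m²/s²  ✓ matches

Only kinetic energy has units kg·m²/s².

Answer: kinetic energy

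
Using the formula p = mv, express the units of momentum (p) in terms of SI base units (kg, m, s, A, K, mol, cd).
Units of each symbol in p = mv:
  m (mass): kg
  v (velocity): m/s

Multiplying the contributions: [kg] · [m/s]
Adding exponents of each base unit: kg: 1, m: 1, s: -1
SI base units of momentum: kg·m/s

Answer: kg·m/s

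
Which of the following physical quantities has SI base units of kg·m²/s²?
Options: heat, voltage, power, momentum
Checking the SI base units of each option:
  heat (Q = mcΔT): kg·m²/s²  ✓ matches
  voltage (V = IR): kg·m²/(s³·A)  ✗
  power (P = W/t): kg·m²/s³  ✗
  momentum (p = mv): kg·m/s  ✗

Only heat has units kg·m²/s².

Answer: heat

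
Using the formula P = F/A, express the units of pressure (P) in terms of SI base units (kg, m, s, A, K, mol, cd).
Units of each symbol in P = F/A:
  F (force): kg·m/s²
  A (area): m²  → in the denominator, contributes 1/m²

Multiplying the contributions: [kg·m/s²] · [1/m²]
Adding exponents of each base unit: kg: 1, m: -1, s: -2
SI base units of pressure: kg/(m·s²)

Answer: kg/(m·s²)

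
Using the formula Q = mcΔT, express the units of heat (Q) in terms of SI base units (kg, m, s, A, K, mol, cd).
Units of each symbol in Q = mcΔT:
  m (mass): kg
  c (specific heat capacity, in J/(kg·K)): m²/(s²·K)
  ΔT (temperature change): K

Multiplying the contributions: [kg] · [m²/(s²·K)] · [K]
Adding exponents of each base unit: kg: 1, m: 2, s: -2
SI base units of heat: kg·m²/s²

Answer: kg·m²/s²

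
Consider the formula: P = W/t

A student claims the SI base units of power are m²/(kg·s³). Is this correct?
Units of each symbol in P = W/t:
  W (work): kg·m²/s²
  t (time): s  → in the denominator, contributes 1/s

Multiplying the contributions: [kg·m²/s²] · [1/s]
Adding exponents of each base unit: kg: 1, m: 2, s: -3
SI base units of power: kg·m²/s³

The claimed units m²/(kg·s³) (exponents kg: -1, m: 2, s: -3) do not match the derived units kg·m²/s³ (exponents kg: 1, m: 2, s: -3), so the claim is incorrect.

Answer: No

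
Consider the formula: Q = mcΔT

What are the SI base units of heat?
Units of each symbol in Q = mcΔT:
  m (mass): kg
  c (specific heat capacity, in J/(kg·K)): m²/(s²·K)
  ΔT (temperature change): K

Multiplying the contributions: [kg] · [m²/(s²·K)] · [K]
Adding exponents of each base unit: kg: 1, m: 2, s: -2
SI base units of heat: kg·m²/s²

Answer: kg·m²/s²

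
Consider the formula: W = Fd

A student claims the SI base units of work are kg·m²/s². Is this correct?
Units of each symbol in W = Fd:
  F (force): kg·m/s²
  d (displacement): m

Multiplying the contributions: [kg·m/s²] · [m]
Adding exponents of each base unit: kg: 1, m: 2, s: -2
SI base units of work: kg·m²/s²

The claimed units kg·m²/s² match the derived units, so the claim is correct.

Answer: Yes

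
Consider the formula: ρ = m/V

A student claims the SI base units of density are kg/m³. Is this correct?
Units of each symbol in ρ = m/V:
  m (mass): kg
  V (volume): m³  → in the denominator, contributes 1/m³

Multiplying the contributions: [kg] · [1/m³]
Adding exponents of each base unit: kg: 1, m: -3
SI base units of density: kg/m³

The claimed units kg/m³ match the derived units, so the claim is correct.

Answer: Yes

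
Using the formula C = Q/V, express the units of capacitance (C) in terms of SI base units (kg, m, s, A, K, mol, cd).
Units of each symbol in C = Q/V:
  Q (charge, in coulombs): s·A
  V (voltage, in volts): kg·m²/(s³·A)  → in the denominator, contributes s³·A/(kg·m²)

Multiplying the contributions: [s·A] · [s³·A/(kg·m²)]
Adding exponents of each base unit: kg: -1, m: -2, s: 4, A: 2
SI base units of capacitance: s⁴·A²/(kg·m²)

Answer: s⁴·A²/(kg·m²)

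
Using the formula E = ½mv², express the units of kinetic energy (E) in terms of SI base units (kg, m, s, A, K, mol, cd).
Units of each symbol in E = ½mv²:
  m (mass): kg
  v (speed): m/s  → to the power 2, contributes m²/s²
  The factor ½ is dimensionless.

Multiplying the contributions: [kg] · [m²/s²]
Adding exponents of each base unit: kg: 1, m: 2, s: -2
SI base units of kinetic energy: kg·m²/s²

Answer: kg·m²/s²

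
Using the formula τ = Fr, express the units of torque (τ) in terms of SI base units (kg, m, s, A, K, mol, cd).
Units of each symbol in τ = Fr:
  F (force): kg·m/s²
  r (lever arm): m

Multiplying the contributions: [kg·m/s²] · [m]
Adding exponents of each base unit: kg: 1, m: 2, s: -2
SI base units of torque: kg·m²/s²

Answer: kg·m²/s²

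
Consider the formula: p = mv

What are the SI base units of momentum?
Units of each symbol in p = mv:
  m (mass): kg
  v (velocity): m/s

Multiplying the contributions: [kg] · [m/s]
Adding exponents of each base unit: kg: 1, m: 1, s: -1
SI base units of momentum: kg·m/s

Answer: kg·m/s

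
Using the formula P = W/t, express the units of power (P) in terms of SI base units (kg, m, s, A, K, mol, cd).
Units of each symbol in P = W/t:
  W (work): kg·m²/s²
  t (time): s  → in the denominator, contributes 1/s

Multiplying the contributions: [kg·m²/s²] · [1/s]
Adding exponents of each base unit: kg: 1, m: 2, s: -3
SI base units of power: kg·m²/s³

Answer: kg·m²/s³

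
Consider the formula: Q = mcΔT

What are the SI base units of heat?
Units of each symbol in Q = mcΔT:
  m (mass): kg
  c (specific heat capacity, in J/(kg·K)): m²/(s²·K)
  ΔT (temperature change): K

Multiplying the contributions: [kg] · [m²/(s²·K)] · [K]
Adding exponents of each base unit: kg: 1, m: 2, s: -2
SI base units of heat: kg·m²/s²

Answer: kg·m²/s²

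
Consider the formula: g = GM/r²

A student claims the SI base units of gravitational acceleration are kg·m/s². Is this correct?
Units of each symbol in g = GM/r²:
  G (gravitational constant): m³/(kg·s²)
  M (mass): kg
  r (distance): m  → to the power 2 in the denominator, contributes 1/m²

Multiplying the contributions: [m³/(kg·s²)] · [kg] · [1/m²]
Adding exponents of each base unit: m: 1, s: -2
SI base units of gravitational acceleration: m/s²

The claimed units kg·m/s² (exponents kg: 1, m: 1, s: -2) do not match the derived units m/s² (exponents m: 1, s: -2), so the claim is incorrect.

Answer: No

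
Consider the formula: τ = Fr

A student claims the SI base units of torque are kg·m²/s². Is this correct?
Units of each symbol in τ = Fr:
  F (force): kg·m/s²
  r (lever arm): m

Multiplying the contributions: [kg·m/s²] · [m]
Adding exponents of each base unit: kg: 1, m: 2, s: -2
SI base units of torque: kg·m²/s²

The claimed units kg·m²/s² match the derived units, so the claim is correct.

Answer: Yes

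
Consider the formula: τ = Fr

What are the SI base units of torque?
Units of each symbol in τ = Fr:
  F (force): kg·m/s²
  r (lever arm): m

Multiplying the contributions: [kg·m/s²] · [m]
Adding exponents of each base unit: kg: 1, m: 2, s: -2
SI base units of torque: kg·m²/s²

Answer: kg·m²/s²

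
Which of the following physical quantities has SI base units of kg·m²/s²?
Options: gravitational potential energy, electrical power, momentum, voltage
Checking the SI base units of each option:
  gravitational potential energy (U = -GMm/r): kg·m²/s²  ✓ matches
  electrical power (P = IV): kg·m²/s³  ✗
  momentum (p = mv): kg·m/s  ✗
  voltage (V = IR): kg·m²/(s³·A)  ✗

Only gravitational potential energy has units kg·m²/s².

Answer: gravitational potential energy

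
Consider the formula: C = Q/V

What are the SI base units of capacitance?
Units of each symbol in C = Q/V:
  Q (charge, in coulombs): s·A
  V (voltage, in volts): kg·m²/(s³·A)  → in the denominator, contributes s³·A/(kg·m²)

Multiplying the contributions: [s·A] · [s³·A/(kg·m²)]
Adding exponents of each base unit: kg: -1, m: -2, s: 4, A: 2
SI base units of capacitance: s⁴·A²/(kg·m²)

Answer: s⁴·A²/(kg·m²)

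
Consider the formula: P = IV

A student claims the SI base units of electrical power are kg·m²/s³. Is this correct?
Units of each symbol in P = IV:
  I (current): A
  V (voltage, in volts): kg·m²/(s³·A)

Multiplying the contributions: [A] · [kg·m²/(s³·A)]
Adding exponents of each base unit: kg: 1, m: 2, s: -3
SI base units of electrical power: kg·m²/s³

The claimed units kg·m²/s³ match the derived units, so the claim is correct.

Answer: Yes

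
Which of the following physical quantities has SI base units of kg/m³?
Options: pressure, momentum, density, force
Checking the SI base units of each option:
  pressure (P = F/A): kg/(m·s²)  ✗
  momentum (p = mv): kg·m/s  ✗
  density (ρ = m/V): kg/m³  ✓ matches
  force (F = ma): kg·m/s²  ✗

Only density has units kg/m³.

Answer: density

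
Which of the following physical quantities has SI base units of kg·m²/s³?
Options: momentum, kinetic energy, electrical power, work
Checking the SI base units of each option:
  momentum (p = mv): kg·m/s  ✗
  kinetic energy (E = ½mv²): kg·m²/s²  ✗
  electrical power (P = IV): kg·m²/s³  ✓ matches
  work (W = Fd): kg·m²/s²  ✗

Only electrical power has units kg·m²/s³.

Answer: electrical power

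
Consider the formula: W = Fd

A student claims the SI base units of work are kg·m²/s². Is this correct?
Units of each symbol in W = Fd:
  F (force): kg·m/s²
  d (displacement): m

Multiplying the contributions: [kg·m/s²] · [m]
Adding exponents of each base unit: kg: 1, m: 2, s: -2
SI base units of work: kg·m²/s²

The claimed units kg·m²/s² match the derived units, so the claim is correct.

Answer: Yes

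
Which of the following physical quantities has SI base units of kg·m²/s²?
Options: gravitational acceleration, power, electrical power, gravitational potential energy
Checking the SI base units of each option:
  gravitational acceleration (g = GM/r²): m/s²  ✗
  power (P = W/t): kg·m²/s³  ✗
  electrical power (P = IV): kg·m²/s³  ✗
  gravitational potential energy (U = -GMm/r): kg·m²/s²  ✓ matches

Only gravitational potential energy has units kg·m²/s².

Answer: gravitational potential energy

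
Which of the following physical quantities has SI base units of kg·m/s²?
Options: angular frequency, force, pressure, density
Checking the SI base units of each option:
  angular frequency (ω = 2πf): 1/s  ✗
  force (F = ma): kg·m/s²  ✓ matches
  pressure (P = F/A): kg/(m·s²)  ✗
  density (ρ = m/V): kg/m³  ✗

Only force has units kg·m/s².

Answer: force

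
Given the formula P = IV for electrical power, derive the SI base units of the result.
Units of each symbol in P = IV:
  I (current): A
  V (voltage, in volts): kg·m²/(s³·A)

Multiplying the contributions: [A] · [kg·m²/(s³·A)]
Adding exponents of each base unit: kg: 1, m: 2, s: -3
SI base units of electrical power: kg·m²/s³

Answer: kg·m²/s³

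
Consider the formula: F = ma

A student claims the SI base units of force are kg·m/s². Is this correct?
Units of each symbol in F = ma:
  m (mass): kg
  a (acceleration): m/s²

Multiplying the contributions: [kg] · [m/s²]
Adding exponents of each base unit: kg: 1, m: 1, s: -2
SI base units of force: kg·m/s²

The claimed units kg·m/s² match the derived units, so the claim is correct.

Answer: Yes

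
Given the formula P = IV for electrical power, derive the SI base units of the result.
Units of each symbol in P = IV:
  I (current): A
  V (voltage, in volts): kg·m²/(s³·A)

Multiplying the contributions: [A] · [kg·m²/(s³·A)]
Adding exponents of each base unit: kg: 1, m: 2, s: -3
SI base units of electrical power: kg·m²/s³

Answer: kg·m²/s³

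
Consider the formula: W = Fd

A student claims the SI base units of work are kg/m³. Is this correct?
Units of each symbol in W = Fd:
  F (force): kg·m/s²
  d (displacement): m

Multiplying the contributions: [kg·m/s²] · [m]
Adding exponents of each base unit: kg: 1, m: 2, s: -2
SI base units of work: kg·m²/s²

The claimed units kg/m³ (exponents kg: 1, m: -3) do not match the derived units kg·m²/s² (exponents kg: 1, m: 2, s: -2), so the claim is incorrect.

Answer: No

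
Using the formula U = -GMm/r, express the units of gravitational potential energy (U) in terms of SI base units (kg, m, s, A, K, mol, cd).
Units of each symbol in U = -GMm/r:
  G (gravitational constant): m³/(kg·s²)
  M (mass): kg
  m (mass): kg
  r (distance): m  → in the denominator, contributes 1/m
  The minus sign does not affect the units.

Multiplying the contributions: [m³/(kg·s²)] · [kg] · [kg] · [1/m]
Adding exponents of each base unit: kg: 1, m: 2, s: -2
SI base units of gravitational potential energy: kg·m²/s²

Answer: kg·m²/s²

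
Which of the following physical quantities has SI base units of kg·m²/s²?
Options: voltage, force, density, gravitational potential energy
Checking the SI base units of each option:
  voltage (V = IR): kg·m²/(s³·A)  ✗
  force (F = ma): kg·m/s²  ✗
  density (ρ = m/V): kg/m³  ✗
  gravitational potential energy (U = -GMm/r): kg·m²/s²  ✓ matches

Only gravitational potential energy has units kg·m²/s².

Answer: gravitational potential energy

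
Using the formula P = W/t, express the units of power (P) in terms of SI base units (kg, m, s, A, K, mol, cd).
Units of each symbol in P = W/t:
  W (work): kg·m²/s²
  t (time): s  → in the denominator, contributes 1/s

Multiplying the contributions: [kg·m²/s²] · [1/s]
Adding exponents of each base unit: kg: 1, m: 2, s: -3
SI base units of power: kg·m²/s³

Answer: kg·m²/s³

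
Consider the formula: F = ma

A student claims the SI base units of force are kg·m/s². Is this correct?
Units of each symbol in F = ma:
  m (mass): kg
  a (acceleration): m/s²

Multiplying the contributions: [kg] · [m/s²]
Adding exponents of each base unit: kg: 1, m: 1, s: -2
SI base units of force: kg·m/s²

The claimed units kg·m/s² match the derived units, so the claim is correct.

Answer: Yes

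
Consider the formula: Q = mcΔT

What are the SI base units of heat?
Units of each symbol in Q = mcΔT:
  m (mass): kg
  c (specific heat capacity, in J/(kg·K)): m²/(s²·K)
  ΔT (temperature change): K

Multiplying the contributions: [kg] · [m²/(s²·K)] · [K]
Adding exponents of each base unit: kg: 1, m: 2, s: -2
SI base units of heat: kg·m²/s²

Answer: kg·m²/s²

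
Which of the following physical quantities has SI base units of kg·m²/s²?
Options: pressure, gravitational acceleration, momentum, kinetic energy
Checking the SI base units of each option:
  pressure (P = F/A): kg/(m·s²)  ✗
  gravitational acceleration (g = GM/r²): m/s²  ✗
  momentum (p = mv): kg·m/s  ✗
  kinetic energy (E = ½mv²): kg·m²/s²  ✓ matches

Only kinetic energy has units kg·m²/s².

Answer: kinetic energy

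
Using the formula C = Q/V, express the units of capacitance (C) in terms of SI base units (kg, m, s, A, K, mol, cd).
Units of each symbol in C = Q/V:
  Q (charge, in coulombs): s·A
  V (voltage, in volts): kg·m²/(s³·A)  → in the denominator, contributes s³·A/(kg·m²)

Multiplying the contributions: [s·A] · [s³·A/(kg·m²)]
Adding exponents of each base unit: kg: -1, m: -2, s: 4, A: 2
SI base units of capacitance: s⁴·A²/(kg·m²)

Answer: s⁴·A²/(kg·m²)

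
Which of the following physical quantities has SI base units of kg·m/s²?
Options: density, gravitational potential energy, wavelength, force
Checking the SI base units of each option:
  density (ρ = m/V): kg/m³  ✗
  gravitational potential energy (U = -GMm/r): kg·m²/s²  ✗
  wavelength (λ = v/f): m  ✗
  force (F = ma): kg·m/s²  ✓ matches

Only force has units kg·m/s².

Answer: force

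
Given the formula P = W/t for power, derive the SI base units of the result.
Units of each symbol in P = W/t:
  W (work): kg·m²/s²
  t (time): s  → in the denominator, contributes 1/s

Multiplying the contributions: [kg·m²/s²] · [1/s]
Adding exponents of each base unit: kg: 1, m: 2, s: -3
SI base units of power: kg·m²/s³

Answer: kg·m²/s³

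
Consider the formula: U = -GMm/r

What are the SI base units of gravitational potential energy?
Units of each symbol in U = -GMm/r:
  G (gravitational constant): m³/(kg·s²)
  M (mass): kg
  m (mass): kg
  r (distance): m  → in the denominator, contributes 1/m
  The minus sign does not affect the units.

Multiplying the contributions: [m³/(kg·s²)] · [kg] · [kg] · [1/m]
Adding exponents of each base unit: kg: 1, m: 2, s: -2
SI base units of gravitational potential energy: kg·m²/s²

Answer: kg·m²/s²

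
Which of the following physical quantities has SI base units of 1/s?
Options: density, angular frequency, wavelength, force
Checking the SI base units of each option:
  density (ρ = m/V): kg/m³  ✗
  angular frequency (ω = 2πf): 1/s  ✓ matches
  wavelength (λ = v/f): m  ✗
  force (F = ma): kg·m/s²  ✗

Only angular frequency has units 1/s.

Answer: angular frequency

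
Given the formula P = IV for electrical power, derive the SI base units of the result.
Units of each symbol in P = IV:
  I (current): A
  V (voltage, in volts): kg·m²/(s³·A)

Multiplying the contributions: [A] · [kg·m²/(s³·A)]
Adding exponents of each base unit: kg: 1, m: 2, s: -3
SI base units of electrical power: kg·m²/s³

Answer: kg·m²/s³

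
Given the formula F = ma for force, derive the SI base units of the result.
Units of each symbol in F = ma:
  m (mass): kg
  a (acceleration): m/s²

Multiplying the contributions: [kg] · [m/s²]
Adding exponents of each base unit: kg: 1, m: 1, s: -2
SI base units of force: kg·m/s²

Answer: kg·m/s²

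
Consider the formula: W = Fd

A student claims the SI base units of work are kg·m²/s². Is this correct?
Units of each symbol in W = Fd:
  F (force): kg·m/s²
  d (displacement): m

Multiplying the contributions: [kg·m/s²] · [m]
Adding exponents of each base unit: kg: 1, m: 2, s: -2
SI base units of work: kg·m²/s²

The claimed units kg·m²/s² match the derived units, so the claim is correct.

Answer: Yes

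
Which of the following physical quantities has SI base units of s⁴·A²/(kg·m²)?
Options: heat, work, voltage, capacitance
Checking the SI base units of each option:
  heat (Q = mcΔT): kg·m²/s²  ✗
  work (W = Fd): kg·m²/s²  ✗
  voltage (V = IR): kg·m²/(s³·A)  ✗
  capacitance (C = Q/V): s⁴·A²/(kg·m²)  ✓ matches

Only capacitance has units s⁴·A²/(kg·m²).

Answer: capacitance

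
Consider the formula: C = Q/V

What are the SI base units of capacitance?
Units of each symbol in C = Q/V:
  Q (charge, in coulombs): s·A
  V (voltage, in volts): kg·m²/(s³·A)  → in the denominator, contributes s³·A/(kg·m²)

Multiplying the contributions: [s·A] · [s³·A/(kg·m²)]
Adding exponents of each base unit: kg: -1, m: -2, s: 4, A: 2
SI base units of capacitance: s⁴·A²/(kg·m²)

Answer: s⁴·A²/(kg·m²)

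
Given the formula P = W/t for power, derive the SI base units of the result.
Units of each symbol in P = W/t:
  W (work): kg·m²/s²
  t (time): s  → in the denominator, contributes 1/s

Multiplying the contributions: [kg·m²/s²] · [1/s]
Adding exponents of each base unit: kg: 1, m: 2, s: -3
SI base units of power: kg·m²/s³

Answer: kg·m²/s³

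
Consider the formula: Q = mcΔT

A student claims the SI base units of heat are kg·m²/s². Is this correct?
Units of each symbol in Q = mcΔT:
  m (mass): kg
  c (specific heat capacity, in J/(kg·K)): m²/(s²·K)
  ΔT (temperature change): K

Multiplying the contributions: [kg] · [m²/(s²·K)] · [K]
Adding exponents of each base unit: kg: 1, m: 2, s: -2
SI base units of heat: kg·m²/s²

The claimed units kg·m²/s² match the derived units, so the claim is correct.

Answer: Yes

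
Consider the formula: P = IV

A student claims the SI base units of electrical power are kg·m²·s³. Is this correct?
Units of each symbol in P = IV:
  I (current): A
  V (voltage, in volts): kg·m²/(s³·A)

Multiplying the contributions: [A] · [kg·m²/(s³·A)]
Adding exponents of each base unit: kg: 1, m: 2, s: -3
SI base units of electrical power: kg·m²/s³

The claimed units kg·m²·s³ (exponents kg: 1, m: 2, s: 3) do not match the derived units kg·m²/s³ (exponents kg: 1, m: 2, s: -3), so the claim is incorrect.

Answer: No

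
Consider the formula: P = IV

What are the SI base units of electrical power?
Units of each symbol in P = IV:
  I (current): A
  V (voltage, in volts): kg·m²/(s³·A)

Multiplying the contributions: [A] · [kg·m²/(s³·A)]
Adding exponents of each base unit: kg: 1, m: 2, s: -3
SI base units of electrical power: kg·m²/s³

Answer: kg·m²/s³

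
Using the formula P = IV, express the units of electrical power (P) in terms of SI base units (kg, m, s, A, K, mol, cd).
Units of each symbol in P = IV:
  I (current): A
  V (voltage, in volts): kg·m²/(s³·A)

Multiplying the contributions: [A] · [kg·m²/(s³·A)]
Adding exponents of each base unit: kg: 1, m: 2, s: -3
SI base units of electrical power: kg·m²/s³

Answer: kg·m²/s³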